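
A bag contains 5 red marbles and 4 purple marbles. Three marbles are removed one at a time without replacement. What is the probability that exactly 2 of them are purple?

5/14

One ordering (purple drawn first) has probability 4/9 × 3/8 × 5/7 = 60/504 = 5/42.
There are C(3,2) = 3 such orderings, each equally likely, so P = 3 × 5/42 = 5/14.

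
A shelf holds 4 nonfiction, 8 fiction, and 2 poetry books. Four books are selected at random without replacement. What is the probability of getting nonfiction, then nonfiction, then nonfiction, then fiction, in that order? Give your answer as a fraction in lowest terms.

Chain rule:
P = 4/14 × 3/13 × 2/12 × 8/11 = 192/24024 = 8/1001.

8/1001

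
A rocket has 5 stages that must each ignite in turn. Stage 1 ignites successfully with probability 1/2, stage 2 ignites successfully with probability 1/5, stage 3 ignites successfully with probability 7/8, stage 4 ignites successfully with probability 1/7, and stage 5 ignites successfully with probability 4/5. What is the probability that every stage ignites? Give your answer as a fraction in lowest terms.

1/100

The events are sequential, so multiply the conditional probabilities:
P = 1/2 × 1/5 × 7/8 × 1/7 × 4/5 = 28/2800 = 1/100.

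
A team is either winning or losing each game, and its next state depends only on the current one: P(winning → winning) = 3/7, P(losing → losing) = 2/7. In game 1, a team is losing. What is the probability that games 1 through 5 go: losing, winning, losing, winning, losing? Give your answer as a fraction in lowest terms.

Game 1 is given. For each transition, use the conditional probability from the current state:
P(winning | losing) = 5/7; P(losing | winning) = 4/7; P(winning | losing) = 5/7; P(losing | winning) = 4/7.
P = 5/7 × 4/7 × 5/7 × 4/7 = 400/2401.

400/2401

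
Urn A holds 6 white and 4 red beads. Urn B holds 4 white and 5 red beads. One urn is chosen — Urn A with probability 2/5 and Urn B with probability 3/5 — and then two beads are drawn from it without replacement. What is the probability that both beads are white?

From Urn A: P(both white) = (6/10)(5/9) = 1/3.
From Urn B: P(both white) = (4/9)(3/8) = 1/6.
Total probability = (2/5)(1/3) + (3/5)(1/6) = 7/30.

7/30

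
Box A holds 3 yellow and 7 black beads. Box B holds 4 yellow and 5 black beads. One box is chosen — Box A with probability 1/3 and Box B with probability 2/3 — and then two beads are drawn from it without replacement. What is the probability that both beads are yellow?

2/15

From Box A: P(both yellow) = (3/10)(2/9) = 1/15.
From Box B: P(both yellow) = (4/9)(3/8) = 1/6.
Total probability = (1/3)(1/15) + (2/3)(1/6) = 2/15.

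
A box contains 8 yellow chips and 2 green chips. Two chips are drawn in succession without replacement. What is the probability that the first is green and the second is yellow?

Chain rule:
P = 2/10 × 8/9 = 16/90 = 8/45.

8/45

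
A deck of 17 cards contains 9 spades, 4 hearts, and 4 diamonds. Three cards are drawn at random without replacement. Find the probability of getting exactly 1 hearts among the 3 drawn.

39/85

One ordering (a heart drawn first) has probability 4/17 × 13/16 × 12/15 = 624/4080 = 13/85.
There are C(3,1) = 3 such orderings, each equally likely, so P = 3 × 13/85 = 39/85.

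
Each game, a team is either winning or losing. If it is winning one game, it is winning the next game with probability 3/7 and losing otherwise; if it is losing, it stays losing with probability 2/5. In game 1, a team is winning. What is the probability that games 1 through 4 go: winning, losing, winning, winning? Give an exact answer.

Game 1 is given. For each transition, use the conditional probability from the current state:
P(losing | winning) = 4/7; P(winning | losing) = 3/5; P(winning | winning) = 3/7.
P = 4/7 × 3/5 × 3/7 = 36/245.

36/245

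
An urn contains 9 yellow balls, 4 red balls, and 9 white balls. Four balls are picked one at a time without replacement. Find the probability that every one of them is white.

18/1045

P = 9/22 × 8/21 × 7/20 × 6/19 = 3024/175560 = 18/1045.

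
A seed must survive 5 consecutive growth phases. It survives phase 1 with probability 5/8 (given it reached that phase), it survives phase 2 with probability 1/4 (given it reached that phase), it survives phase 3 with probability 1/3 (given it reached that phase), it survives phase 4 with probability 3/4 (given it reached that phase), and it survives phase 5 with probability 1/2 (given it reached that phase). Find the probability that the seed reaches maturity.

5/256

Multiplying along the chain,
P = 5/8 × 1/4 × 1/3 × 3/4 × 1/2 = 15/768 = 5/256.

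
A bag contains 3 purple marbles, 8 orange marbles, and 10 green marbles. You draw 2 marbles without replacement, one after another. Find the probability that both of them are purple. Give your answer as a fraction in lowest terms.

P(all purple) = 3/21 × 2/20 = 6/420 = 1/70.

1/70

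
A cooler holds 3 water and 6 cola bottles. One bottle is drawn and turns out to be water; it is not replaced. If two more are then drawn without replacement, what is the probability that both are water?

After the first draw, 2 of the remaining 8 bottles are water.
P = 2/8 × 1/7 = 2/56 = 1/28.

1/28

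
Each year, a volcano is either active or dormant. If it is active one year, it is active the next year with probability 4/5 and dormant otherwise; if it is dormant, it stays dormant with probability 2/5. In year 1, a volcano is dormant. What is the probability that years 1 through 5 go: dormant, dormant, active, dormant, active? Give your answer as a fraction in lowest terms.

Year 1 is given. For each transition, use the conditional probability from the current state:
P(dormant | dormant) = 2/5; P(active | dormant) = 3/5; P(dormant | active) = 1/5; P(active | dormant) = 3/5.
P = 2/5 × 3/5 × 1/5 × 3/5 = 18/625.

18/625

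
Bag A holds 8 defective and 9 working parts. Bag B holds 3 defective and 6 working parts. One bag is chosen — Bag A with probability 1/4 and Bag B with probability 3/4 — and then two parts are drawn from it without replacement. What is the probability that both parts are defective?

31/272

From Bag A: P(both defective) = (8/17)(7/16) = 7/34.
From Bag B: P(both defective) = (3/9)(2/8) = 1/12.
Total probability = (1/4)(7/34) + (3/4)(1/12) = 31/272.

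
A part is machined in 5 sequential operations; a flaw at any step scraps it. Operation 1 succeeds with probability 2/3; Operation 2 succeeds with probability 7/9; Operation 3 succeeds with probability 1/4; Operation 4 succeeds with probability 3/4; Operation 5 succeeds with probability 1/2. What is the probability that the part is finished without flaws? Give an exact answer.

The events are sequential, so multiply the conditional probabilities:
P = 2/3 × 7/9 × 1/4 × 3/4 × 1/2 = 42/864 = 7/144.

7/144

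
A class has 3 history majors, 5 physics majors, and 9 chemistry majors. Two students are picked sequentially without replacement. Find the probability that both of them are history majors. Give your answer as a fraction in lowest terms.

P(every draw is a history major) = 3/17 × 2/16 = 6/272 = 3/136.

3/136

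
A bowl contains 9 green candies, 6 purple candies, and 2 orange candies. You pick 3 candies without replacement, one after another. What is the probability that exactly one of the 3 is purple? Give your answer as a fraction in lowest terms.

33/68

One ordering (purple drawn first) has probability 6/17 × 11/16 × 10/15 = 660/4080 = 11/68.
There are C(3,1) = 3 such orderings, each equally likely, so P = 3 × 11/68 = 33/68.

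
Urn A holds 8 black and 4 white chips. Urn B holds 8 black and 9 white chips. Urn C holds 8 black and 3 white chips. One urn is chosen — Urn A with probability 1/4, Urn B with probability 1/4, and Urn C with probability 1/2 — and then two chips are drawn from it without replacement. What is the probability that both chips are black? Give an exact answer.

From Urn A: P(both black) = (8/12)(7/11) = 14/33.
From Urn B: P(both black) = (8/17)(7/16) = 7/34.
From Urn C: P(both black) = (8/11)(7/10) = 28/55.
Total probability = (1/4)(14/33) + (1/4)(7/34) + (1/2)(28/55) = 9247/22440.

9247/22440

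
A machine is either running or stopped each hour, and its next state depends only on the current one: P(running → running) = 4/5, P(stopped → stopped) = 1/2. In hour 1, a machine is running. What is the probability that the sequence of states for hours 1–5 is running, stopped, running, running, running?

Hour 1 is given. For each transition, use the conditional probability from the current state:
P(stopped | running) = 1/5; P(running | stopped) = 1/2; P(running | running) = 4/5; P(running | running) = 4/5.
P = 1/5 × 1/2 × 4/5 × 4/5 = 16/250 = 8/125.

8/125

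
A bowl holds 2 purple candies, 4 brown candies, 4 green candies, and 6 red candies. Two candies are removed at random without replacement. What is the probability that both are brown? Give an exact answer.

P = 4/16 × 3/15 = 12/240 = 1/20.

1/20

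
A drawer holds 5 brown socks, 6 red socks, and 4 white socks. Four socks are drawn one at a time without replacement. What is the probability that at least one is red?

P(no red) = 9/15 × 8/14 × 7/13 × 6/12 = 3024/32760 = 6/65.
P(at least one) = 1 − 6/65 = 59/65.

59/65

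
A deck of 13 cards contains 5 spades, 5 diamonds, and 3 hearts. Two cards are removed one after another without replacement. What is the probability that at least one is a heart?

11/26

P(no hearts) = 10/13 × 9/12 = 90/156 = 15/26.
P(at least one) = 1 − 15/26 = 11/26.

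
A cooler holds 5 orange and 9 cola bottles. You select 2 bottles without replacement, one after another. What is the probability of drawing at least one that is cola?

81/91

P(no cola) = 5/14 × 4/13 = 20/182 = 10/91.
P(at least one) = 1 − 10/91 = 81/91.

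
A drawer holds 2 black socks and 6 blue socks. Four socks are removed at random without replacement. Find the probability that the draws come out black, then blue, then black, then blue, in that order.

1/28

Multiply the probability of each draw given the previous ones:
P = 2/8 × 6/7 × 1/6 × 5/5 = 60/1680 = 1/28.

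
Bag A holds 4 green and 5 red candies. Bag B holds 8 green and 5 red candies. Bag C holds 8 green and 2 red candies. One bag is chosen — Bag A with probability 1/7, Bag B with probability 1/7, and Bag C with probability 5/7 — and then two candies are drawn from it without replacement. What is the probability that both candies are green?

From Bag A: P(both green) = (4/9)(3/8) = 1/6.
From Bag B: P(both green) = (8/13)(7/12) = 14/39.
From Bag C: P(both green) = (8/10)(7/9) = 28/45.
Total probability = (1/7)(1/6) + (1/7)(14/39) + (5/7)(28/45) = 851/1638.

851/1638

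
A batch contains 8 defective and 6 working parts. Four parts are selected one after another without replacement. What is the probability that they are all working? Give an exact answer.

P(every draw is working) = 6/14 × 5/13 × 4/12 × 3/11 = 360/24024 = 15/1001.

15/1001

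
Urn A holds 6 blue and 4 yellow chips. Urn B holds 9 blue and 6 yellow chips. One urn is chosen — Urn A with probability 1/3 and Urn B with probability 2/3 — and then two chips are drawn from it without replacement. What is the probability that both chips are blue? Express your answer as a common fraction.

107/315

From Urn A: P(both blue) = (6/10)(5/9) = 1/3.
From Urn B: P(both blue) = (9/15)(8/14) = 12/35.
Total probability = (1/3)(1/3) + (2/3)(12/35) = 107/315.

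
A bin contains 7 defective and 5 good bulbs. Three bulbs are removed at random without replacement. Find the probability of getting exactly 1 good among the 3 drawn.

21/44

One ordering (good drawn first) has probability 5/12 × 7/11 × 6/10 = 210/1320 = 7/44.
There are C(3,1) = 3 such orderings, each equally likely, so P = 3 × 7/44 = 21/44.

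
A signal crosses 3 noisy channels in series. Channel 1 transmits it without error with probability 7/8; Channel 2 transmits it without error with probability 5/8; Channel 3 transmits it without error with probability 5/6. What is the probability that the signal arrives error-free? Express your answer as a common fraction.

175/384

Multiplying along the chain,
P = 7/8 × 5/8 × 5/6 = 175/384.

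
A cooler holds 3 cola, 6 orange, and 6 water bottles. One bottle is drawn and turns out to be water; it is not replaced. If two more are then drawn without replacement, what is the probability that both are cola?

With the first bottle removed, 3 cola remain out of 14.
P = 3/14 × 2/13 = 6/182 = 3/91.

3/91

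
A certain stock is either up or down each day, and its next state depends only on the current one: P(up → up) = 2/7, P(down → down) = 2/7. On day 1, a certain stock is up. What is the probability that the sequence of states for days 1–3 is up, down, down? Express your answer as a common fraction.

10/49

Day 1 is given. For each transition, use the conditional probability from the current state:
P(down | up) = 5/7; P(down | down) = 2/7.
P = 5/7 × 2/7 = 10/49.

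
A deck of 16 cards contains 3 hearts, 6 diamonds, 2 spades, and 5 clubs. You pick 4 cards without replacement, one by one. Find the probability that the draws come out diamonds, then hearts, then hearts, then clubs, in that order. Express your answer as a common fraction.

Chain rule:
P = 6/16 × 3/15 × 2/14 × 5/13 = 180/43680 = 3/728.

3/728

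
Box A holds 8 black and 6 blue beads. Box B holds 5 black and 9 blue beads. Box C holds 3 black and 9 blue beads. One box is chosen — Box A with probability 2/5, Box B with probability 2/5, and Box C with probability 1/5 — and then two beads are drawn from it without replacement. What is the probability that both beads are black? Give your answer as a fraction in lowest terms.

From Box A: P(both black) = (8/14)(7/13) = 4/13.
From Box B: P(both black) = (5/14)(4/13) = 10/91.
From Box C: P(both black) = (3/12)(2/11) = 1/22.
Total probability = (2/5)(4/13) + (2/5)(10/91) + (1/5)(1/22) = 1763/10010.

1763/10010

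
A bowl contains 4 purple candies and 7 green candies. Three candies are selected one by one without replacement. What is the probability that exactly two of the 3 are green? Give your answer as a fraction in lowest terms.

28/55

One ordering (green drawn first) has probability 7/11 × 6/10 × 4/9 = 168/990 = 28/165.
There are C(3,2) = 3 such orderings, each equally likely, so P = 3 × 28/165 = 28/55.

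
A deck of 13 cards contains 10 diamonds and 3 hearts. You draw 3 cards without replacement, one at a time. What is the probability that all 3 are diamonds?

P(every draw is a diamond) = 10/13 × 9/12 × 8/11 = 720/1716 = 60/143.

60/143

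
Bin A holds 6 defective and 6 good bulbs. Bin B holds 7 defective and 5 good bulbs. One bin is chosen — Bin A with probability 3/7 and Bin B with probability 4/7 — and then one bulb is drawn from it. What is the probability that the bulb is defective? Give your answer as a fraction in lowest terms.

23/42

From Bin A: P(defective) = 6/12.
From Bin B: P(defective) = 7/12.
Total probability = (3/7)(6/12) + (4/7)(7/12) = 23/42.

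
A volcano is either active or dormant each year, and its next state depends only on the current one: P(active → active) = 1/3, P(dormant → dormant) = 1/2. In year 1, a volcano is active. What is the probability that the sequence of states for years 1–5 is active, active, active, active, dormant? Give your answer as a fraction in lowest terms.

2/81

Year 1 is given. For each transition, use the conditional probability from the current state:
P(active | active) = 1/3; P(active | active) = 1/3; P(active | active) = 1/3; P(dormant | active) = 2/3.
P = 1/3 × 1/3 × 1/3 × 2/3 = 2/81.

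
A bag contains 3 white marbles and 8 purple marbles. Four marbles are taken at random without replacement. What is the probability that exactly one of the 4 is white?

One ordering (white drawn first) has probability 3/11 × 8/10 × 7/9 × 6/8 = 1008/7920 = 7/55.
There are C(4,1) = 4 such orderings, each equally likely, so P = 4 × 7/55 = 28/55.

28/55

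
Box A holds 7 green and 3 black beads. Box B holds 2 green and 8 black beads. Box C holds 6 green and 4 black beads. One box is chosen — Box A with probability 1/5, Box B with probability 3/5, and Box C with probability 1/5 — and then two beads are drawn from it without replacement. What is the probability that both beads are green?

From Box A: P(both green) = (7/10)(6/9) = 7/15.
From Box B: P(both green) = (2/10)(1/9) = 1/45.
From Box C: P(both green) = (6/10)(5/9) = 1/3.
Total probability = (1/5)(7/15) + (3/5)(1/45) + (1/5)(1/3) = 13/75.

13/75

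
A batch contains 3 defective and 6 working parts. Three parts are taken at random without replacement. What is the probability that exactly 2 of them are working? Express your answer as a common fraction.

15/28

One ordering (working drawn first) has probability 6/9 × 5/8 × 3/7 = 90/504 = 5/28.
There are C(3,2) = 3 such orderings, each equally likely, so P = 3 × 5/28 = 15/28.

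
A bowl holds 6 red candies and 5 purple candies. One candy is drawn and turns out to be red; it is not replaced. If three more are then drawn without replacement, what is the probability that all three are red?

1/12

After the first draw, 5 of the remaining 10 candies are red.
P = 5/10 × 4/9 × 3/8 = 60/720 = 1/12.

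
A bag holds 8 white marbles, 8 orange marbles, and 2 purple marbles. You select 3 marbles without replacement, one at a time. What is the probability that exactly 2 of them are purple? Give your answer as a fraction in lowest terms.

1/51

One ordering (purple drawn first) has probability 2/18 × 1/17 × 16/16 = 32/4896 = 1/153.
There are C(3,2) = 3 such orderings, each equally likely, so P = 3 × 1/153 = 1/51.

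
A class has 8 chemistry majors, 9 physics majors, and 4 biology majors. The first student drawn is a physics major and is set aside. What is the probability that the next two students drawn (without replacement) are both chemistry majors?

After the first draw, 8 of the remaining 20 students are chemistry majors.
P = 8/20 × 7/19 = 56/380 = 14/95.

14/95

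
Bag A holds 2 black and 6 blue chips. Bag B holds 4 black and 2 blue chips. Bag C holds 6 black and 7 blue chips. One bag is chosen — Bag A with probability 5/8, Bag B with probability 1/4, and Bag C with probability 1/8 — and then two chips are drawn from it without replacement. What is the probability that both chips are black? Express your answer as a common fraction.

From Bag A: P(both black) = (2/8)(1/7) = 1/28.
From Bag B: P(both black) = (4/6)(3/5) = 2/5.
From Bag C: P(both black) = (6/13)(5/12) = 5/26.
Total probability = (5/8)(1/28) + (1/4)(2/5) + (1/8)(5/26) = 2131/14560.

2131/14560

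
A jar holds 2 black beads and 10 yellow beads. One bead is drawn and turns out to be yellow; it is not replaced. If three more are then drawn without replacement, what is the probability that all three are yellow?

After the first draw, 9 of the remaining 11 beads are yellow.
P = 9/11 × 8/10 × 7/9 = 504/990 = 28/55.

28/55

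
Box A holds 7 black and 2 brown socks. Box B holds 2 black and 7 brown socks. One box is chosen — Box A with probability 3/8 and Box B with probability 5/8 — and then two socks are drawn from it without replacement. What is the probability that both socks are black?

17/72

From Box A: P(both black) = (7/9)(6/8) = 7/12.
From Box B: P(both black) = (2/9)(1/8) = 1/36.
Total probability = (3/8)(7/12) + (5/8)(1/36) = 17/72.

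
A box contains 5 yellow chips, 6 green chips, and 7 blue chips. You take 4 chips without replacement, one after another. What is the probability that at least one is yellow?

P(no yellow) = 13/18 × 12/17 × 11/16 × 10/15 = 17160/73440 = 143/612.
P(at least one) = 1 − 143/612 = 469/612.

469/612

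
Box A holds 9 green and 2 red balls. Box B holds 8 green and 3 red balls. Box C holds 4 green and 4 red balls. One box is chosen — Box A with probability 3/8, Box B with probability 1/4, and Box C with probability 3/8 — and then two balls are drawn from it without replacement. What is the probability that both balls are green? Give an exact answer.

From Box A: P(both green) = (9/11)(8/10) = 36/55.
From Box B: P(both green) = (8/11)(7/10) = 28/55.
From Box C: P(both green) = (4/8)(3/7) = 3/14.
Total probability = (3/8)(36/55) + (1/4)(28/55) + (3/8)(3/14) = 2791/6160.

2791/6160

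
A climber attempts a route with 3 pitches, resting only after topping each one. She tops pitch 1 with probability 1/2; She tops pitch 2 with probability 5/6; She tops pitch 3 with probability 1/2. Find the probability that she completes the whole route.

Multiplying along the chain,
P = 1/2 × 5/6 × 1/2 = 5/24.

5/24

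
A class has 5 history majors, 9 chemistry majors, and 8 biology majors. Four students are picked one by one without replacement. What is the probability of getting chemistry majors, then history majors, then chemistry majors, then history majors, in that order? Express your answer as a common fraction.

Each draw changes the counts, so multiply the conditional probabilities along the sequence:
P = 9/22 × 5/21 × 8/20 × 4/19 = 1440/175560 = 12/1463.

12/1463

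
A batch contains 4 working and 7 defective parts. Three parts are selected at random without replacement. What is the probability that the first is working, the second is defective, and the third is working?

14/165

Each draw changes the counts, so multiply the conditional probabilities along the sequence:
P = 4/11 × 7/10 × 3/9 = 84/990 = 14/165.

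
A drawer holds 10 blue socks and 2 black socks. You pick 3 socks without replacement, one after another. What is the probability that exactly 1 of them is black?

9/22

One ordering (black drawn first) has probability 2/12 × 10/11 × 9/10 = 180/1320 = 3/22.
There are C(3,1) = 3 such orderings, each equally likely, so P = 3 × 3/22 = 9/22.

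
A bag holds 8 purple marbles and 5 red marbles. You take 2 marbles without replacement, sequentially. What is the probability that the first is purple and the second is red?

10/39

Multiply the probability of each draw given the previous ones:
P = 8/13 × 5/12 = 40/156 = 10/39.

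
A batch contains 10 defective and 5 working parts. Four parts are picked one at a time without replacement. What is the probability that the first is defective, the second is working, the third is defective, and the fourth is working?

5/91

Each draw changes the counts, so multiply the conditional probabilities along the sequence:
P = 10/15 × 5/14 × 9/13 × 4/12 = 1800/32760 = 5/91.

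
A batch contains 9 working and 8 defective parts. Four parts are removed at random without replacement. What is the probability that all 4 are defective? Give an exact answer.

P(all defective) = 8/17 × 7/16 × 6/15 × 5/14 = 1680/57120 = 1/34.

1/34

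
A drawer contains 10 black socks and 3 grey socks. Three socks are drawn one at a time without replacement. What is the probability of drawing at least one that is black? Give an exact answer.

285/286

P(no black) = 3/13 × 2/12 × 1/11 = 6/1716 = 1/286.
P(at least one) = 1 − 1/286 = 285/286.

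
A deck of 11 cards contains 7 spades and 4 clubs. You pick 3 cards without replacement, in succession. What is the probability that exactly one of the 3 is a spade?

14/55

One ordering (a spade drawn first) has probability 7/11 × 4/10 × 3/9 = 84/990 = 14/165.
There are C(3,1) = 3 such orderings, each equally likely, so P = 3 × 14/165 = 14/55.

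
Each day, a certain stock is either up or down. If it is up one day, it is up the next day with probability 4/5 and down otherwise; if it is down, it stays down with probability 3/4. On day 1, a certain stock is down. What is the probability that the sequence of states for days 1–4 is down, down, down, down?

Day 1 is given. For each transition, use the conditional probability from the current state:
P(down | down) = 3/4; P(down | down) = 3/4; P(down | down) = 3/4.
P = 3/4 × 3/4 × 3/4 = 27/64.

27/64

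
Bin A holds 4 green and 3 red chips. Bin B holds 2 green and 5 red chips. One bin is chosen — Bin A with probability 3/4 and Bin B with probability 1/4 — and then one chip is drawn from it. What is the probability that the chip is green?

1/2

From Bin A: P(green) = 4/7.
From Bin B: P(green) = 2/7.
Total probability = (3/4)(4/7) + (1/4)(2/7) = 1/2.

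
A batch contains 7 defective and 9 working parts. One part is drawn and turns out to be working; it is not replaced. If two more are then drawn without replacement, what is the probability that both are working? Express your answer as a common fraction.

4/15

With the first part removed, 8 working remain out of 15.
P = 8/15 × 7/14 = 56/210 = 4/15.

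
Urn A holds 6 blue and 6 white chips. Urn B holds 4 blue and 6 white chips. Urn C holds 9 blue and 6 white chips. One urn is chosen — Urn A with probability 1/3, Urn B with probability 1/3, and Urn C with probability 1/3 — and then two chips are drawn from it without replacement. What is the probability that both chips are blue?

From Urn A: P(both blue) = (6/12)(5/11) = 5/22.
From Urn B: P(both blue) = (4/10)(3/9) = 2/15.
From Urn C: P(both blue) = (9/15)(8/14) = 12/35.
Total probability = (1/3)(5/22) + (1/3)(2/15) + (1/3)(12/35) = 325/1386.

325/1386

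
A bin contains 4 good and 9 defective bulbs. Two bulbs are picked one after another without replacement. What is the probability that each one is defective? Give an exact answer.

P(every draw is defective) = 9/13 × 8/12 = 72/156 = 6/13.

6/13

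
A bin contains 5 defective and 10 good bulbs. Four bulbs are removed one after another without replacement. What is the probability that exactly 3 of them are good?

40/91

One ordering (good drawn first) has probability 10/15 × 9/14 × 8/13 × 5/12 = 3600/32760 = 10/91.
There are C(4,3) = 4 such orderings, each equally likely, so P = 4 × 10/91 = 40/91.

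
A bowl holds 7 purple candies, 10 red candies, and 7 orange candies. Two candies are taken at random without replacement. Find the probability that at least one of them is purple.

35/69

P(no purple) = 17/24 × 16/23 = 272/552 = 34/69.
P(at least one) = 1 − 34/69 = 35/69.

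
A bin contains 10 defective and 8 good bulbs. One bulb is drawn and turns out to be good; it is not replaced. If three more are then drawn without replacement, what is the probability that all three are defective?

3/17

With the first bulb removed, 10 defective remain out of 17.
P = 10/17 × 9/16 × 8/15 = 720/4080 = 3/17.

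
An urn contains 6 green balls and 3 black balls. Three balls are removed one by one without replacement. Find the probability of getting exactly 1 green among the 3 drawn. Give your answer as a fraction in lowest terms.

One ordering (green drawn first) has probability 6/9 × 3/8 × 2/7 = 36/504 = 1/14.
There are C(3,1) = 3 such orderings, each equally likely, so P = 3 × 1/14 = 3/14.

3/14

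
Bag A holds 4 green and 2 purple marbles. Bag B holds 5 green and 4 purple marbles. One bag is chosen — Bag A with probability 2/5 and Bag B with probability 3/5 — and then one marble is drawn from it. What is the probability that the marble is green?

From Bag A: P(green) = 4/6.
From Bag B: P(green) = 5/9.
Total probability = (2/5)(4/6) + (3/5)(5/9) = 3/5.

3/5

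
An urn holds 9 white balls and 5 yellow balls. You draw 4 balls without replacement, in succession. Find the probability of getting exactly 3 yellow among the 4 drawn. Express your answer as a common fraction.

One ordering (yellow drawn first) has probability 5/14 × 4/13 × 3/12 × 9/11 = 540/24024 = 45/2002.
There are C(4,3) = 4 such orderings, each equally likely, so P = 4 × 45/2002 = 90/1001.

90/1001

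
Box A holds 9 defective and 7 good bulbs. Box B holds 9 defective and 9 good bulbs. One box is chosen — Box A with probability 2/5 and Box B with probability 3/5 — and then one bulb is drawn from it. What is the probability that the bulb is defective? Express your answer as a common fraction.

From Box A: P(defective) = 9/16.
From Box B: P(defective) = 9/18.
Total probability = (2/5)(9/16) + (3/5)(9/18) = 21/40.

21/40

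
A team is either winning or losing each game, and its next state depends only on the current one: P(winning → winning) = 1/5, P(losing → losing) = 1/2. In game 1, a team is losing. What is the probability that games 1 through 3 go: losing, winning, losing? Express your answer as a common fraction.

Game 1 is given. For each transition, use the conditional probability from the current state:
P(winning | losing) = 1/2; P(losing | winning) = 4/5.
P = 1/2 × 4/5 = 4/10 = 2/5.

2/5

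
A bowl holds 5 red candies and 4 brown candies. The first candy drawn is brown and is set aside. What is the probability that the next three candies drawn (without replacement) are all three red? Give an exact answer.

5/28

After the first draw, 5 of the remaining 8 candies are red.
P = 5/8 × 4/7 × 3/6 = 60/336 = 5/28.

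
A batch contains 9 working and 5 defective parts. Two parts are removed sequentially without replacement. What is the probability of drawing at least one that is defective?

55/91

P(no defective) = 9/14 × 8/13 = 72/182 = 36/91.
P(at least one) = 1 − 36/91 = 55/91.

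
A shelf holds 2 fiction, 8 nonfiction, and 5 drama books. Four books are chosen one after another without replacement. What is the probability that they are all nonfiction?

2/39

P(all nonfiction) = 8/15 × 7/14 × 6/13 × 5/12 = 1680/32760 = 2/39.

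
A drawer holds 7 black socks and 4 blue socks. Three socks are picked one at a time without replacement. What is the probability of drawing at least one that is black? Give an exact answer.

161/165

P(no black) = 4/11 × 3/10 × 2/9 = 24/990 = 4/165.
P(at least one) = 1 − 4/165 = 161/165.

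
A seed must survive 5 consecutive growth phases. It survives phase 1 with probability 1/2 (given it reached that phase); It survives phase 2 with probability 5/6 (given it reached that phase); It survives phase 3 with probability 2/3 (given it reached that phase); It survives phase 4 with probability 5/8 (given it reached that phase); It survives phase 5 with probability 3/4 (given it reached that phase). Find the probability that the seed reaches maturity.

Multiplying along the chain,
P = 1/2 × 5/6 × 2/3 × 5/8 × 3/4 = 150/1152 = 25/192.

25/192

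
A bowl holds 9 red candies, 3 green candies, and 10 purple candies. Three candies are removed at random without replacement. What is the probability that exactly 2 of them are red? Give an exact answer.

117/385

One ordering (red drawn first) has probability 9/22 × 8/21 × 13/20 = 936/9240 = 39/385.
There are C(3,2) = 3 such orderings, each equally likely, so P = 3 × 39/385 = 117/385.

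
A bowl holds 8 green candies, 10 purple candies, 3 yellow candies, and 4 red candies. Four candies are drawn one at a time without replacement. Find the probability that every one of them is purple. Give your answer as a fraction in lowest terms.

21/1265

P(every draw is purple) = 10/25 × 9/24 × 8/23 × 7/22 = 5040/303600 = 21/1265.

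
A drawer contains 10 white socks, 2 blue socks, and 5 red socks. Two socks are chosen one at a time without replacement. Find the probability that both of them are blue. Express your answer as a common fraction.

P = 2/17 × 1/16 = 2/272 = 1/136.

1/136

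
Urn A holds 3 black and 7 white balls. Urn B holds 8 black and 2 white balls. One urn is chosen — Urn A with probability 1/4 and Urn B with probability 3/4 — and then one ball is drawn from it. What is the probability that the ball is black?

From Urn A: P(black) = 3/10.
From Urn B: P(black) = 8/10.
Total probability = (1/4)(3/10) + (3/4)(8/10) = 27/40.

27/40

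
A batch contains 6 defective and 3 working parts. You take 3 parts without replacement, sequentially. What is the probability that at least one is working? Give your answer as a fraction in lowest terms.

16/21

P(no working) = 6/9 × 5/8 × 4/7 = 120/504 = 5/21.
P(at least one) = 1 − 5/21 = 16/21.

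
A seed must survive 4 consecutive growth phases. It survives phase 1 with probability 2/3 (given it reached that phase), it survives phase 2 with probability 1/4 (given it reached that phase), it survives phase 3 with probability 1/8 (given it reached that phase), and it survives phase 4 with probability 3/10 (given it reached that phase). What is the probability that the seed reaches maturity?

1/160

Each stage is reached only if all earlier stages succeed, so
P = 2/3 × 1/4 × 1/8 × 3/10 = 6/960 = 1/160.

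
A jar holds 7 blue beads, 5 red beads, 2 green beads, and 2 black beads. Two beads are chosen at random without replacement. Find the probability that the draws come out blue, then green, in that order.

7/120

Chain rule:
P = 7/16 × 2/15 = 14/240 = 7/120.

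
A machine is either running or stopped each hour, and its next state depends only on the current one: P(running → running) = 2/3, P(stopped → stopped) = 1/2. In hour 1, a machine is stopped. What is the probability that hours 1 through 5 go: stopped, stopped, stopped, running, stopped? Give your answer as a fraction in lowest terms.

Hour 1 is given. For each transition, use the conditional probability from the current state:
P(stopped | stopped) = 1/2; P(stopped | stopped) = 1/2; P(running | stopped) = 1/2; P(stopped | running) = 1/3.
P = 1/2 × 1/2 × 1/2 × 1/3 = 1/24.

1/24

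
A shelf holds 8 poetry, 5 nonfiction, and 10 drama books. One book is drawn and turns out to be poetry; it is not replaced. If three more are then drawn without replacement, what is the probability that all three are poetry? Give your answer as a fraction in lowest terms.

With the first book removed, 7 poetry remain out of 22.
P = 7/22 × 6/21 × 5/20 = 210/9240 = 1/44.

1/44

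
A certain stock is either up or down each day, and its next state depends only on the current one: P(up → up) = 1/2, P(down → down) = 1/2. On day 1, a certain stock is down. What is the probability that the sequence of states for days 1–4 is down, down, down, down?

Day 1 is given. For each transition, use the conditional probability from the current state:
P(down | down) = 1/2; P(down | down) = 1/2; P(down | down) = 1/2.
P = 1/2 × 1/2 × 1/2 = 1/8.

1/8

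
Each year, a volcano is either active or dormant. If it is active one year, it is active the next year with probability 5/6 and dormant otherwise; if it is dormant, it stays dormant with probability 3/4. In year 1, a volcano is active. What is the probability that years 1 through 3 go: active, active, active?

25/36

Year 1 is given. For each transition, use the conditional probability from the current state:
P(active | active) = 5/6; P(active | active) = 5/6.
P = 5/6 × 5/6 = 25/36.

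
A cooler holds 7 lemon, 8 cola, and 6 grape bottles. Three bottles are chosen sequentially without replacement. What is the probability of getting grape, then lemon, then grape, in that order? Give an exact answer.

Each draw changes the counts, so multiply the conditional probabilities along the sequence:
P = 6/21 × 7/20 × 5/19 = 210/7980 = 1/38.

1/38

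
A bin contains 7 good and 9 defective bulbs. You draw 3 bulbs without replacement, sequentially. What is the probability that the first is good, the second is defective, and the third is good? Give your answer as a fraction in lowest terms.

9/80

Multiply the probability of each draw given the previous ones:
P = 7/16 × 9/15 × 6/14 = 378/3360 = 9/80.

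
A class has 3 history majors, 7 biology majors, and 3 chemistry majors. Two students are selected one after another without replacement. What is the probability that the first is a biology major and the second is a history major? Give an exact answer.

7/52

Multiply the probability of each draw given the previous ones:
P = 7/13 × 3/12 = 21/156 = 7/52.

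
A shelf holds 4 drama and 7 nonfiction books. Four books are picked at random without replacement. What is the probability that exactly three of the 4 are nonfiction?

One ordering (nonfiction drawn first) has probability 7/11 × 6/10 × 5/9 × 4/8 = 840/7920 = 7/66.
There are C(4,3) = 4 such orderings, each equally likely, so P = 4 × 7/66 = 14/33.

14/33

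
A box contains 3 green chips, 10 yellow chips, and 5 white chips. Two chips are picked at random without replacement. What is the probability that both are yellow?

5/17

P = 10/18 × 9/17 = 90/306 = 5/17.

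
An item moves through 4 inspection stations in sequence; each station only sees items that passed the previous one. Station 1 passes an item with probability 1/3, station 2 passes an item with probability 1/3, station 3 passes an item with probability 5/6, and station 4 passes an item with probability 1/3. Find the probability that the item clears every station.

The events are sequential, so multiply the conditional probabilities:
P = 1/3 × 1/3 × 5/6 × 1/3 = 5/162.

5/162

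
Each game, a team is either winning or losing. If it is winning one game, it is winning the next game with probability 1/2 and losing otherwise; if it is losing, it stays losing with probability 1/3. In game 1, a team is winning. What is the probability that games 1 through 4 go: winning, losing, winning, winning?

1/6

Game 1 is given. For each transition, use the conditional probability from the current state:
P(losing | winning) = 1/2; P(winning | losing) = 2/3; P(winning | winning) = 1/2.
P = 1/2 × 2/3 × 1/2 = 2/12 = 1/6.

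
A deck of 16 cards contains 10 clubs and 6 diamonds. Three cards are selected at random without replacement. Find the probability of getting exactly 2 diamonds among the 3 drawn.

One ordering (diamonds drawn first) has probability 6/16 × 5/15 × 10/14 = 300/3360 = 5/56.
There are C(3,2) = 3 such orderings, each equally likely, so P = 3 × 5/56 = 15/56.

15/56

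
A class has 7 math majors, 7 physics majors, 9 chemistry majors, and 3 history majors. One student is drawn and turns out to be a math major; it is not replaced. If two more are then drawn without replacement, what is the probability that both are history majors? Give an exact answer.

1/100

With the first student removed, 3 history majors remain out of 25.
P = 3/25 × 2/24 = 6/600 = 1/100.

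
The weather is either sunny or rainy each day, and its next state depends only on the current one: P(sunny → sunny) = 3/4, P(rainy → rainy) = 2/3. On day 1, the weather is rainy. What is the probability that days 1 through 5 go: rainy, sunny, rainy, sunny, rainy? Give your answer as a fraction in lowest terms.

Day 1 is given. For each transition, use the conditional probability from the current state:
P(sunny | rainy) = 1/3; P(rainy | sunny) = 1/4; P(sunny | rainy) = 1/3; P(rainy | sunny) = 1/4.
P = 1/3 × 1/4 × 1/3 × 1/4 = 1/144.

1/144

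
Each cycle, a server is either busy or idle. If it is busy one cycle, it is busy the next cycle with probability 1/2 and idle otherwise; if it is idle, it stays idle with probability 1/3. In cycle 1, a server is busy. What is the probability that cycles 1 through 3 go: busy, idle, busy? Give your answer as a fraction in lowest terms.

Cycle 1 is given. For each transition, use the conditional probability from the current state:
P(idle | busy) = 1/2; P(busy | idle) = 2/3.
P = 1/2 × 2/3 = 2/6 = 1/3.

1/3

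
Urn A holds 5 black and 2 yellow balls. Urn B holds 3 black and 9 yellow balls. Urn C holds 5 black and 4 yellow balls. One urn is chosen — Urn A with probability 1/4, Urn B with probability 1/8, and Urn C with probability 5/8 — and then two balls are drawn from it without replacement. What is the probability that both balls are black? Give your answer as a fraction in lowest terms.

From Urn A: P(both black) = (5/7)(4/6) = 10/21.
From Urn B: P(both black) = (3/12)(2/11) = 1/22.
From Urn C: P(both black) = (5/9)(4/8) = 5/18.
Total probability = (1/4)(10/21) + (1/8)(1/22) + (5/8)(5/18) = 827/2772.

827/2772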